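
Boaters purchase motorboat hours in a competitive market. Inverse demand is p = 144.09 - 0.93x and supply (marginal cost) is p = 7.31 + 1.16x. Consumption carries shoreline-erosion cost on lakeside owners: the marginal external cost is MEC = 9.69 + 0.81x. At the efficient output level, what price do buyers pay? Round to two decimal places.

P = 103.33

Social marginal benefit = demand − MEC = 134.40 - 1.74x.
Set SMB = MC: 134.40 - 1.74x = 7.31 + 1.16x → x* = 43.8241.
Consumer price on the demand curve at x*: 144.09 − 0.93×43.8241 = 103.3336.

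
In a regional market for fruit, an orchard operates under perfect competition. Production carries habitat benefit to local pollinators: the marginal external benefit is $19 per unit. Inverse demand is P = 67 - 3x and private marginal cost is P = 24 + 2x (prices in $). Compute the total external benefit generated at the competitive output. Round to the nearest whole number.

Market equilibrium (private): 24 + 2x = 67 - 3x → x_m = 8.6000.
Total external benefit = MEB × x_m = 19 × 8.6000 = 163.4000.

$163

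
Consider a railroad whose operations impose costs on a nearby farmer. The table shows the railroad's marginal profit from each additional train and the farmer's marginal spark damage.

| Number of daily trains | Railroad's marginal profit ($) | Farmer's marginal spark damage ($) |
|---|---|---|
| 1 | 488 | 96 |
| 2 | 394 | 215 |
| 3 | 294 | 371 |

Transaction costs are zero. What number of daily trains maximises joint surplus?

2

Bargaining reaches the level where marginal profit last exceeds marginal spark damage.
That holds through level 2 (394 ≥ 215) but not at 3 (294 < 371).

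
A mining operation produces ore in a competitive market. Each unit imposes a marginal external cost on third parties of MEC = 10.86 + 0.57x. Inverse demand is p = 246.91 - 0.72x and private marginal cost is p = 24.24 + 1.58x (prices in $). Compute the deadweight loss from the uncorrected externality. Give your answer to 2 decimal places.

DWL = $759.88

Market equilibrium (private): 24.24 + 1.58x = 246.91 - 0.72x → x_m = 96.8130.
Social marginal cost = private MC + MEC = 35.10 + 2.15x.
Set SMC = demand: 35.10 + 2.15x = 246.91 - 0.72x → x* = 73.8014.
The loss is the area between SMC and demand from x* to x_m; with linear curves that's a triangle of height MEC(x_m).
DWL = ½ × 23.0116 × 66.0434 = 759.8822.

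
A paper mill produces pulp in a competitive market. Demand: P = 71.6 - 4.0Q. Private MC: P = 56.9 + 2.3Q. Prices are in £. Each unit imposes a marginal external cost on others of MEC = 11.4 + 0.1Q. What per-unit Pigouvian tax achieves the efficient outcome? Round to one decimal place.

Social marginal cost = private MC + MEC = 68.3 + 2.4Q.
Set SMC = demand: 68.3 + 2.4Q = 71.6 - 4.0Q → Q* = 0.5156.
The Pigouvian tax equals MEC at Q*: 11.4 + 0.1×0.5156 = 11.4516.

tax = £11.5 per unit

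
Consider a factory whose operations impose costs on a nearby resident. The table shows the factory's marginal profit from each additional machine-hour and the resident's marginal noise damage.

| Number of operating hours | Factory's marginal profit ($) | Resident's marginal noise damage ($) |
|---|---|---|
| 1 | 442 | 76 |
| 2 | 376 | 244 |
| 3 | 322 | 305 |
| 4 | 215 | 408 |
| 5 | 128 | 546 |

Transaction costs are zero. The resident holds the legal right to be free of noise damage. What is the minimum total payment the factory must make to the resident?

$625

Efficient level: marginal profit ≥ marginal noise damage through level 3, so k* = 3.
With the resident holding the right, the factory must at least compensate total damage at k*: 76 + 244 + 305 = 625.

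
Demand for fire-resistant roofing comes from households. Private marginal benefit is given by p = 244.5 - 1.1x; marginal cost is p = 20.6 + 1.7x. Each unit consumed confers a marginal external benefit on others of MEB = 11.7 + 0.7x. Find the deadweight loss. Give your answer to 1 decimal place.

DWL = 1090.5

Market equilibrium (private): 20.6 + 1.7x = 244.5 - 1.1x → x_m = 79.9643.
Social marginal benefit = demand + MEB = 256.2 - 0.4x.
Set SMB = MC: 256.2 - 0.4x = 20.6 + 1.7x → x* = 112.1905.
Height of the DWL triangle at x_m is SMB(x_m) − MC(x_m) = MEB(x_m) = 67.6750.
DWL = ½ × 32.2262 × 67.6750 = 1090.4540.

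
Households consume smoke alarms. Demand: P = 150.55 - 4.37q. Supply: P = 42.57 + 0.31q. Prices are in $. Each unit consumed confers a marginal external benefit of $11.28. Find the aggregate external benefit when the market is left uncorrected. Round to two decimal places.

$260.26

Market equilibrium (private): 42.57 + 0.31q = 150.55 - 4.37q → q_m = 23.0726.
Total external benefit = MEB × q_m = 11.28 × 23.0726 = 260.2589.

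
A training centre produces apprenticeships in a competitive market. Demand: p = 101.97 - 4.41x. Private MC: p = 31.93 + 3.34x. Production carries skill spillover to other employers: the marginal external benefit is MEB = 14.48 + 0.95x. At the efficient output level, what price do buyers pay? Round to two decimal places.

Social marginal cost = private MC − MEB = 17.45 + 2.39x.
Set SMC = demand: 17.45 + 2.39x = 101.97 - 4.41x → x* = 12.4294.
Consumer price on the demand curve at x*: 101.97 − 4.41×12.4294 = 47.1563.

P = 47.16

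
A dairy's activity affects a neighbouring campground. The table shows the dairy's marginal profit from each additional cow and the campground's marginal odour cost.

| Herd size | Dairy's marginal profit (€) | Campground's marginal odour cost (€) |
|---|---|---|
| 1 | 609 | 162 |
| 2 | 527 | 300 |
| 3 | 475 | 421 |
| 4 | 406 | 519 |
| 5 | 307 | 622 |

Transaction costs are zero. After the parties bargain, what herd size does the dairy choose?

Bargaining reaches the level where marginal profit last exceeds marginal odour cost.
That holds through level 3 (475 ≥ 421) but not at 4 (406 < 519).

3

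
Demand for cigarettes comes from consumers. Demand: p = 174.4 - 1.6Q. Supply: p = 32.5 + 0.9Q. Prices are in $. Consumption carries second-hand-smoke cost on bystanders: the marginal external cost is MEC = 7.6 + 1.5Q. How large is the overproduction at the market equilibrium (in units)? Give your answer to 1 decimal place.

23.2 units

Market equilibrium (private): 32.5 + 0.9Q = 174.4 - 1.6Q → Q_m = 56.7600.
Social marginal benefit = demand − MEC = 166.8 - 3.1Q.
Set SMB = MC: 166.8 - 3.1Q = 32.5 + 0.9Q → Q* = 33.5750.
Gap = |56.7600 − 33.5750| = 23.1850.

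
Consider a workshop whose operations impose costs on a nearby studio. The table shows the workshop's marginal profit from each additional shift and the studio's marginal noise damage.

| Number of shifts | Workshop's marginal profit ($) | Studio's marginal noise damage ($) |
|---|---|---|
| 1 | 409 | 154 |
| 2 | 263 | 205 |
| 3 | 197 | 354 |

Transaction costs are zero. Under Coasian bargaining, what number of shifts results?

Bargaining reaches the level where marginal profit last exceeds marginal noise damage.
That holds through level 2 (263 ≥ 205) but not at 3 (197 < 354).

2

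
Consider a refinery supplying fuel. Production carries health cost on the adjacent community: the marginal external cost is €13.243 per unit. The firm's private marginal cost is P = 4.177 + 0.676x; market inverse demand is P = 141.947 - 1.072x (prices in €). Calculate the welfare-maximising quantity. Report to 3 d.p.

Social marginal cost = private MC + MEC = 17.420 + 0.676x.
Set SMC = demand: 17.420 + 0.676x = 141.947 - 1.072x → x* = 71.2397.

x* = 71.240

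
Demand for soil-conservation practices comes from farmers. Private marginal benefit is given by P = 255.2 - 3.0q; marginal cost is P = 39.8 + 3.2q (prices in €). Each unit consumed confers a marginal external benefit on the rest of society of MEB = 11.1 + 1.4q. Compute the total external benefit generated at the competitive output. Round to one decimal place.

Market equilibrium (private): 39.8 + 3.2q = 255.2 - 3.0q → q_m = 34.7419.
Total external benefit = ∫₀^{q_m} (11.1 + 1.4q) dq = 11.1×34.7419 + ½×1.4×34.7419² = 1230.5348.

€1230.5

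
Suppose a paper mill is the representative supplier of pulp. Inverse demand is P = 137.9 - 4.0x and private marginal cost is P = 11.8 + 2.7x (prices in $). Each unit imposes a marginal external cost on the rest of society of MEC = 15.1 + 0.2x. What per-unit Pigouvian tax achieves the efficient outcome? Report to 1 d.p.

tax = $18.3 per unit

Social marginal cost = private MC + MEC = 26.9 + 2.9x.
Set SMC = demand: 26.9 + 2.9x = 137.9 - 4.0x → x* = 16.0870.
The Pigouvian tax equals MEC at x*: 15.1 + 0.2×16.0870 = 18.3174.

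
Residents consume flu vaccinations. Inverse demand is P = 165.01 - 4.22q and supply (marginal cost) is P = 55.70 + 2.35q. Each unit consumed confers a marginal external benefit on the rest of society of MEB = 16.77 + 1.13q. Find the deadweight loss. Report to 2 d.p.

DWL = 116.29

Market equilibrium (private): 55.70 + 2.35q = 165.01 - 4.22q → q_m = 16.6377.
Social marginal benefit = demand + MEB = 181.78 - 3.09q.
Set SMB = MC: 181.78 - 3.09q = 55.70 + 2.35q → q* = 23.1765.
Between q* and q_m the wedge SMB − MC runs linearly from 0 to MEB(q_m), so the loss is a triangle.
DWL = ½ × 6.5388 × 35.5707 = 116.2948.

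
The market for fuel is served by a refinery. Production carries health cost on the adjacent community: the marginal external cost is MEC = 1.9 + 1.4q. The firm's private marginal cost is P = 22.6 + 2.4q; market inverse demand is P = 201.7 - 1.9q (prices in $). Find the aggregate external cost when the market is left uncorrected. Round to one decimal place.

$1293.5

Market equilibrium (private): 22.6 + 2.4q = 201.7 - 1.9q → q_m = 41.6512.
Total external cost = ∫₀^{q_m} (1.9 + 1.4q) dq = 1.9×41.6512 + ½×1.4×41.6512² = 1293.5130.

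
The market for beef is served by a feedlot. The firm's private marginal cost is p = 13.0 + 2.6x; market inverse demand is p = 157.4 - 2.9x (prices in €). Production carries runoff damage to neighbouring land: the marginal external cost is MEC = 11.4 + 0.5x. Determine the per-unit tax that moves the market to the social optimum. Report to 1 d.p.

Social marginal cost = private MC + MEC = 24.4 + 3.1x.
Set SMC = demand: 24.4 + 3.1x = 157.4 - 2.9x → x* = 22.1667.
The Pigouvian tax equals MEC at x*: 11.4 + 0.5×22.1667 = 22.4834.

tax = €22.5 per unit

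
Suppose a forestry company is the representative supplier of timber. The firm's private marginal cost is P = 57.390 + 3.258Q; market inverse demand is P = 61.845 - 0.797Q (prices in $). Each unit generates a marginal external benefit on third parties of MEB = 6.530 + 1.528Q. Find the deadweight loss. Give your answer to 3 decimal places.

Market equilibrium (private): 57.390 + 3.258Q = 61.845 - 0.797Q → Q_m = 1.0986.
Social marginal cost = private MC − MEB = 50.860 + 1.730Q.
Set SMC = demand: 50.860 + 1.730Q = 61.845 - 0.797Q → Q* = 4.3471.
Between Q* and Q_m the wedge demand − SMC runs linearly from 0 to MEB(Q_m), so the loss is a triangle.
DWL = ½ × 3.2485 × 8.2087 = 13.3330.

DWL = $13.333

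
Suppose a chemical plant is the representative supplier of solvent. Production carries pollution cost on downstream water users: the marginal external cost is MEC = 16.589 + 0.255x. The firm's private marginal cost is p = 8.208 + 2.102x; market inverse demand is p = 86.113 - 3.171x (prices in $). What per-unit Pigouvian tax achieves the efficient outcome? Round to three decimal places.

Social marginal cost = private MC + MEC = 24.797 + 2.357x.
Set SMC = demand: 24.797 + 2.357x = 86.113 - 3.171x → x* = 11.0919.
The Pigouvian tax equals MEC at x*: 16.589 + 0.255×11.0919 = 19.4174.

tax = $19.417 per unit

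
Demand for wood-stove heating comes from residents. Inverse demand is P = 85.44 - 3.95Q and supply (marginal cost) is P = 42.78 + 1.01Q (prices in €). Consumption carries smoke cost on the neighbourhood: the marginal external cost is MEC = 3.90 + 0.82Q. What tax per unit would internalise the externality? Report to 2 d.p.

Social marginal benefit = demand − MEC = 81.54 - 4.77Q.
Set SMB = MC: 81.54 - 4.77Q = 42.78 + 1.01Q → Q* = 6.7059.
The Pigouvian tax equals MEC at Q*: 3.90 + 0.82×6.7059 = 9.3988.

tax = €9.40 per unit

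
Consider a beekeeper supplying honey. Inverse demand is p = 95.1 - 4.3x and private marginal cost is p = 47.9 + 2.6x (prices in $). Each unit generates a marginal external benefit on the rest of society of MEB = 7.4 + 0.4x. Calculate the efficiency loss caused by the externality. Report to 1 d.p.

Market equilibrium (private): 47.9 + 2.6x = 95.1 - 4.3x → x_m = 6.8406.
Social marginal cost = private MC − MEB = 40.5 + 2.2x.
Set SMC = demand: 40.5 + 2.2x = 95.1 - 4.3x → x* = 8.4000.
Between x* and x_m the wedge demand − SMC runs linearly from 0 to MEB(x_m), so the loss is a triangle.
DWL = ½ × 1.5594 × 10.1362 = 7.9032.

DWL = $7.9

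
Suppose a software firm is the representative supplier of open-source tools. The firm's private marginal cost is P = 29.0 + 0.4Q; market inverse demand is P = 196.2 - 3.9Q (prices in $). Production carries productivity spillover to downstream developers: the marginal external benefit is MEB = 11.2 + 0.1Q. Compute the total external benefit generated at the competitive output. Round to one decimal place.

Market equilibrium (private): 29.0 + 0.4Q = 196.2 - 3.9Q → Q_m = 38.8837.
Total external benefit = ∫₀^{Q_m} (11.2 + 0.1Q) dQ = 11.2×38.8837 + ½×0.1×38.8837² = 511.0945.

$511.1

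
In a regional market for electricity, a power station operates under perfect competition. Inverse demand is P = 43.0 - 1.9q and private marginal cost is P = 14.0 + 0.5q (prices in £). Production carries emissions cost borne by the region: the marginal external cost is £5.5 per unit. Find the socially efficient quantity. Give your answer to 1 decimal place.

Social marginal cost = private MC + MEC = 19.5 + 0.5q.
Set SMC = demand: 19.5 + 0.5q = 43.0 - 1.9q → q* = 9.7917.

q* = 9.8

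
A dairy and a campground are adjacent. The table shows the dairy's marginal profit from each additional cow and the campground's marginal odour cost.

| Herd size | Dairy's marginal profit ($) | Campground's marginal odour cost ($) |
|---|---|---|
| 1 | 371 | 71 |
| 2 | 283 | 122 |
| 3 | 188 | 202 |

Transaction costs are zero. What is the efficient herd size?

2

Bargaining reaches the level where marginal profit last exceeds marginal odour cost.
That holds through level 2 (283 ≥ 122) but not at 3 (188 < 202).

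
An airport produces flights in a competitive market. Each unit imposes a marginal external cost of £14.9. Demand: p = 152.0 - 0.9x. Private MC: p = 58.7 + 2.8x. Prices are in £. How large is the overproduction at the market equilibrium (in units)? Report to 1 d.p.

4.0 units

Market equilibrium (private): 58.7 + 2.8x = 152.0 - 0.9x → x_m = 25.2162.
Social marginal cost = private MC + MEC = 73.6 + 2.8x.
Set SMC = demand: 73.6 + 2.8x = 152.0 - 0.9x → x* = 21.1892.
Gap = |25.2162 − 21.1892| = 4.0270.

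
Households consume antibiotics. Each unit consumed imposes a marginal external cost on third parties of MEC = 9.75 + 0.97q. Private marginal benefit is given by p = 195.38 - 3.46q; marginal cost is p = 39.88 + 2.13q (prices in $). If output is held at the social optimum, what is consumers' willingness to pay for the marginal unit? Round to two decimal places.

Social marginal benefit = demand − MEC = 185.63 - 4.43q.
Set SMB = MC: 185.63 - 4.43q = 39.88 + 2.13q → q* = 22.2180.
Consumer price on the demand curve at q*: 195.38 − 3.46×22.2180 = 118.5057.

P = $118.51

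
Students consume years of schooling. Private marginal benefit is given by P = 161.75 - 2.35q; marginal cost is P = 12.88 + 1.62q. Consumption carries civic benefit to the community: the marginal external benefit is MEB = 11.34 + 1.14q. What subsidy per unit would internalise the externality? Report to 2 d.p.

subsidy = 75.88 per unit

Social marginal benefit = demand + MEB = 173.09 - 1.21q.
Set SMB = MC: 173.09 - 1.21q = 12.88 + 1.62q → q* = 56.6113.
The Pigouvian subsidy equals MEB at q*: 11.34 + 1.14×56.6113 = 75.8769.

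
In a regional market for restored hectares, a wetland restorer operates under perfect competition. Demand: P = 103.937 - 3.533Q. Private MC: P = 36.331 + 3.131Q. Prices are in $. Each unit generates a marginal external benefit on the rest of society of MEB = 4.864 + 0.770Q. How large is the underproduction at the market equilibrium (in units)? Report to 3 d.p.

2.151 units

Market equilibrium (private): 36.331 + 3.131Q = 103.937 - 3.533Q → Q_m = 10.1450.
Social marginal cost = private MC − MEB = 31.467 + 2.361Q.
Set SMC = demand: 31.467 + 2.361Q = 103.937 - 3.533Q → Q* = 12.2956.
Gap = |10.1450 − 12.2956| = 2.1506.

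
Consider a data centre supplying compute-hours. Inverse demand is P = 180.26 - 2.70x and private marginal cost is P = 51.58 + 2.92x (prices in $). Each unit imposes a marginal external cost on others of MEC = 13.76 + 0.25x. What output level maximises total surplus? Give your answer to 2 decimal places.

x* = 19.58

Social marginal cost = private MC + MEC = 65.34 + 3.17x.
Set SMC = demand: 65.34 + 3.17x = 180.26 - 2.70x → x* = 19.5775.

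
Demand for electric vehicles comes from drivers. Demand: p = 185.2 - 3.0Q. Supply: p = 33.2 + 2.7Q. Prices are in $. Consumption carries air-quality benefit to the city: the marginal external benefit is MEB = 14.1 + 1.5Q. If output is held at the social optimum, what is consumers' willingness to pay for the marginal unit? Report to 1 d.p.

Social marginal benefit = demand + MEB = 199.3 - 1.5Q.
Set SMB = MC: 199.3 - 1.5Q = 33.2 + 2.7Q → Q* = 39.5476.
Consumer price on the demand curve at Q*: 185.2 − 3.0×39.5476 = 66.5572.

P = $66.6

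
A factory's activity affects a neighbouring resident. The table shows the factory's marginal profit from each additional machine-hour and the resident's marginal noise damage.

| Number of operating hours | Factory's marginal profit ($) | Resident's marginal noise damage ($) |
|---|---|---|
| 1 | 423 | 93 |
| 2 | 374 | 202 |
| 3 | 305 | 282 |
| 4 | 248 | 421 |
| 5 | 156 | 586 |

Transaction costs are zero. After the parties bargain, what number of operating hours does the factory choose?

Bargaining reaches the level where marginal profit last exceeds marginal noise damage.
That holds through level 3 (305 ≥ 282) but not at 4 (248 < 421).

3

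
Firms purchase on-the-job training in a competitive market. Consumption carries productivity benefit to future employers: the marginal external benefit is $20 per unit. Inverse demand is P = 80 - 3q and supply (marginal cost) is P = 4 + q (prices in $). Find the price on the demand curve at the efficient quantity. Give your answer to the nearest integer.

P = $8

Social marginal benefit = demand + MEB = 100 - 3q.
Set SMB = MC: 100 - 3q = 4 + q → q* = 24.0000.
Consumer price on the demand curve at q*: 80 − 3×24.0000 = 8.0000.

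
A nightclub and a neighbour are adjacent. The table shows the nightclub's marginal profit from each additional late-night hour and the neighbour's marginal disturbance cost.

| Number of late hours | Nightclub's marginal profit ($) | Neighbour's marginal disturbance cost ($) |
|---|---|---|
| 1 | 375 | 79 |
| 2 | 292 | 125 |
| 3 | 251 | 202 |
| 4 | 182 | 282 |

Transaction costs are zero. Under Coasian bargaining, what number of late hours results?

Bargaining reaches the level where marginal profit last exceeds marginal disturbance cost.
That holds through level 3 (251 ≥ 202) but not at 4 (182 < 282).

3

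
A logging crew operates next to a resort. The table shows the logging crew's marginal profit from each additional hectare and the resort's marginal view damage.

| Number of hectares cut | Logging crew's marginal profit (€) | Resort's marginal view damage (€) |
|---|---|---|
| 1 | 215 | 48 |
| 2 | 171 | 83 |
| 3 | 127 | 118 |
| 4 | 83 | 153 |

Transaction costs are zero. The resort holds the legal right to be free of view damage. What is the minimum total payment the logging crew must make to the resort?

Efficient level: marginal profit ≥ marginal view damage through level 3, so k* = 3.
With the resort holding the right, the logging crew must at least compensate total damage at k*: 48 + 83 + 118 = 249.

€249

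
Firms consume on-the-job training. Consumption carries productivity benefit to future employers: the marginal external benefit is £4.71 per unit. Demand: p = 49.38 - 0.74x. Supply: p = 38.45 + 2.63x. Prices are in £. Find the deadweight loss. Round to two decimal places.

Market equilibrium (private): 38.45 + 2.63x = 49.38 - 0.74x → x_m = 3.2433.
Social marginal benefit = demand + MEB = 54.09 - 0.74x.
Set SMB = MC: 54.09 - 0.74x = 38.45 + 2.63x → x* = 4.6409.
Height of the DWL triangle at x_m is SMB(x_m) − MC(x_m) = MEB(x_m) = 4.7100.
DWL = ½ × 1.3976 × 4.7100 = 3.2913.

DWL = £3.29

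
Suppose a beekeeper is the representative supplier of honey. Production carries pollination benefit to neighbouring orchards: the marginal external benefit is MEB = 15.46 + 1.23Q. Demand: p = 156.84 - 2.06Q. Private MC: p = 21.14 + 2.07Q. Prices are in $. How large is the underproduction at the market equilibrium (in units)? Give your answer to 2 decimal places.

19.27 units

Market equilibrium (private): 21.14 + 2.07Q = 156.84 - 2.06Q → Q_m = 32.8571.
Social marginal cost = private MC − MEB = 5.68 + 0.84Q.
Set SMC = demand: 5.68 + 0.84Q = 156.84 - 2.06Q → Q* = 52.1241.
Gap = |32.8571 − 52.1241| = 19.2670.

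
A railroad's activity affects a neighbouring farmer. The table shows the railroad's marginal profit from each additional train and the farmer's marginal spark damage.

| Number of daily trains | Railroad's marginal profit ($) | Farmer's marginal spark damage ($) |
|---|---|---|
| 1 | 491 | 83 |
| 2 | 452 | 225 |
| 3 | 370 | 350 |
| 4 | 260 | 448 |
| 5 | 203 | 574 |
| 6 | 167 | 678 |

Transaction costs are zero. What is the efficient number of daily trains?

Bargaining reaches the level where marginal profit last exceeds marginal spark damage.
That holds through level 3 (370 ≥ 350) but not at 4 (260 < 448).

3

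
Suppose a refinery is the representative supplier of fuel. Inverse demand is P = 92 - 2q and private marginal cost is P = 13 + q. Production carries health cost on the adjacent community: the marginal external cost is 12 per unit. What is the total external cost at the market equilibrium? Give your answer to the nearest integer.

Market equilibrium (private): 13 + q = 92 - 2q → q_m = 26.3333.
Total external cost = MEC × q_m = 12 × 26.3333 = 315.9996.

316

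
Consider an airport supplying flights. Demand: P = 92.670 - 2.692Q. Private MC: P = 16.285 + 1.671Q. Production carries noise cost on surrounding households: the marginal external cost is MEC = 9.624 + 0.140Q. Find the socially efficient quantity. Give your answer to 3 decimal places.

Social marginal cost = private MC + MEC = 25.909 + 1.811Q.
Set SMC = demand: 25.909 + 1.811Q = 92.670 - 2.692Q → Q* = 14.8259.

Q* = 14.826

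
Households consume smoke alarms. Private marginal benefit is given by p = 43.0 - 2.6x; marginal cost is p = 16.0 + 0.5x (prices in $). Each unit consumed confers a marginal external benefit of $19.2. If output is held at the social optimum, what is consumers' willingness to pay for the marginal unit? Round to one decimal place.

P = $4.3

Social marginal benefit = demand + MEB = 62.2 - 2.6x.
Set SMB = MC: 62.2 - 2.6x = 16.0 + 0.5x → x* = 14.9032.
Consumer price on the demand curve at x*: 43.0 − 2.6×14.9032 = 4.2517.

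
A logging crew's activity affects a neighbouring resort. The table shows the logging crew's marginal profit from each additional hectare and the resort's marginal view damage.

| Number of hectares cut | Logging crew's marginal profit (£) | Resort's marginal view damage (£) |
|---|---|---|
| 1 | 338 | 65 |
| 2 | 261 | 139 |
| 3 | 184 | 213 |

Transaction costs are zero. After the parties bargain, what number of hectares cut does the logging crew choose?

2

Bargaining reaches the level where marginal profit last exceeds marginal view damage.
That holds through level 2 (261 ≥ 139) but not at 3 (184 < 213).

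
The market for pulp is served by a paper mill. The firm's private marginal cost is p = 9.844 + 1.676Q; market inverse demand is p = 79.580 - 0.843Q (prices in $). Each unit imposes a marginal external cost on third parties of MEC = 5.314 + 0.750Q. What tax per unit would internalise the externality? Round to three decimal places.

Social marginal cost = private MC + MEC = 15.158 + 2.426Q.
Set SMC = demand: 15.158 + 2.426Q = 79.580 - 0.843Q → Q* = 19.7069.
The Pigouvian tax equals MEC at Q*: 5.314 + 0.750×19.7069 = 20.0942.

tax = $20.094 per unit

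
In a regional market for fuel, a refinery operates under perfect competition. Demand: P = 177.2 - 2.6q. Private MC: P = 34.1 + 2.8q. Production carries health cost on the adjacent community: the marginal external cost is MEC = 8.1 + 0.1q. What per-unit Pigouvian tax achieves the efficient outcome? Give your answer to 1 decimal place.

Social marginal cost = private MC + MEC = 42.2 + 2.9q.
Set SMC = demand: 42.2 + 2.9q = 177.2 - 2.6q → q* = 24.5455.
The Pigouvian tax equals MEC at q*: 8.1 + 0.1×24.5455 = 10.5546.

tax = 10.6 per unit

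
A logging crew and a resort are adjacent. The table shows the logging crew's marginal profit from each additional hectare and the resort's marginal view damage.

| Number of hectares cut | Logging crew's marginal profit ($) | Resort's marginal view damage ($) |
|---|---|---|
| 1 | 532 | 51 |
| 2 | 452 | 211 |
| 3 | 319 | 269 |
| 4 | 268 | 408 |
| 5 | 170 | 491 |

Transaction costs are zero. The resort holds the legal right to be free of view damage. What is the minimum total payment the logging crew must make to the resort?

Efficient level: marginal profit ≥ marginal view damage through level 3, so k* = 3.
With the resort holding the right, the logging crew must at least compensate total damage at k*: 51 + 211 + 269 = 531.

$531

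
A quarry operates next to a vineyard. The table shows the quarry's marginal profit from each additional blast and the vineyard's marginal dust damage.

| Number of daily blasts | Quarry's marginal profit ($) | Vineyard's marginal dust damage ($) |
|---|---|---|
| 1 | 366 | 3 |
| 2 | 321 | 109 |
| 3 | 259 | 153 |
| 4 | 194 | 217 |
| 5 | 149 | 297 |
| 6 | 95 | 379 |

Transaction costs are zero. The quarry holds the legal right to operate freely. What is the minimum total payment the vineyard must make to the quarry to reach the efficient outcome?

Left alone the quarry would choose level 6 (marginal profit stays positive).
Efficient level: k* = 3 (marginal profit ≥ marginal dust damage through 3).
The vineyard must at least cover the quarry's forgone profit from cutting 6→3: 194 + 149 + 95 = 438.

$438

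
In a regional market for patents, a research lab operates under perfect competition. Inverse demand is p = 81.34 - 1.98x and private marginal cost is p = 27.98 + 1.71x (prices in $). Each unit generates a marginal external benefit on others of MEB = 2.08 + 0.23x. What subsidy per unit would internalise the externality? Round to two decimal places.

Social marginal cost = private MC − MEB = 25.90 + 1.48x.
Set SMC = demand: 25.90 + 1.48x = 81.34 - 1.98x → x* = 16.0231.
The Pigouvian subsidy equals MEB at x*: 2.08 + 0.23×16.0231 = 5.7653.

subsidy = $5.77 per unit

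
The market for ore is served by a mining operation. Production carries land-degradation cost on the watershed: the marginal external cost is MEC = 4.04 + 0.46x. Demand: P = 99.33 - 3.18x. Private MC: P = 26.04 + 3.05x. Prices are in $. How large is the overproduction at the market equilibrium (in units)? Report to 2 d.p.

1.41 units

Market equilibrium (private): 26.04 + 3.05x = 99.33 - 3.18x → x_m = 11.7640.
Social marginal cost = private MC + MEC = 30.08 + 3.51x.
Set SMC = demand: 30.08 + 3.51x = 99.33 - 3.18x → x* = 10.3513.
Gap = |11.7640 − 10.3513| = 1.4127.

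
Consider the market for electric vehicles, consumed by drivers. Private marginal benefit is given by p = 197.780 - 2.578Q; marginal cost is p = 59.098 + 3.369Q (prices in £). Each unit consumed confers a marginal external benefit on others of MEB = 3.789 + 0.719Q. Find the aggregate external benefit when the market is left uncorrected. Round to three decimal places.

£283.857

Market equilibrium (private): 59.098 + 3.369Q = 197.780 - 2.578Q → Q_m = 23.3197.
Total external benefit = ∫₀^{Q_m} (3.789 + 0.719Q) dQ = 3.789×23.3197 + ½×0.719×23.3197² = 283.8575.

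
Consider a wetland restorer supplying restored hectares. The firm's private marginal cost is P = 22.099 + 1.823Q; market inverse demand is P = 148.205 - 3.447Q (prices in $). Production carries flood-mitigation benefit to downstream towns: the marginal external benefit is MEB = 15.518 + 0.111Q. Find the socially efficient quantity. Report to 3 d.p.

Q* = 27.452

Social marginal cost = private MC − MEB = 6.581 + 1.712Q.
Set SMC = demand: 6.581 + 1.712Q = 148.205 - 3.447Q → Q* = 27.4518.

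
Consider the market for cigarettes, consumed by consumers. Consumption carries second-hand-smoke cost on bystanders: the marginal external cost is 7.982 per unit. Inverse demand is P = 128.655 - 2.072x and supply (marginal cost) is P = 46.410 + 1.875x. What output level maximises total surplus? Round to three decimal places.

x* = 18.815

Social marginal benefit = demand − MEC = 120.673 - 2.072x.
Set SMB = MC: 120.673 - 2.072x = 46.410 + 1.875x → x* = 18.8150.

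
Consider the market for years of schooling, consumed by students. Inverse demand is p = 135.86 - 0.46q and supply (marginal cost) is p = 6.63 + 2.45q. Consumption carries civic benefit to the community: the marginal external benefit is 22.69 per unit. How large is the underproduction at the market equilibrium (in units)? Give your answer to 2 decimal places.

7.80 units

Market equilibrium (private): 6.63 + 2.45q = 135.86 - 0.46q → q_m = 44.4089.
Social marginal benefit = demand + MEB = 158.55 - 0.46q.
Set SMB = MC: 158.55 - 0.46q = 6.63 + 2.45q → q* = 52.2062.
Gap = |44.4089 − 52.2062| = 7.7973.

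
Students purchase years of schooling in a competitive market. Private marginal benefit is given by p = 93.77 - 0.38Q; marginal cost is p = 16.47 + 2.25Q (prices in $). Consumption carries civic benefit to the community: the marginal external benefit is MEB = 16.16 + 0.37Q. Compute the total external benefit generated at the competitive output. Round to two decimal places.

$634.78

Market equilibrium (private): 16.47 + 2.25Q = 93.77 - 0.38Q → Q_m = 29.3916.
Total external benefit = ∫₀^{Q_m} (16.16 + 0.37Q) dQ = 16.16×29.3916 + ½×0.37×29.3916² = 634.7835.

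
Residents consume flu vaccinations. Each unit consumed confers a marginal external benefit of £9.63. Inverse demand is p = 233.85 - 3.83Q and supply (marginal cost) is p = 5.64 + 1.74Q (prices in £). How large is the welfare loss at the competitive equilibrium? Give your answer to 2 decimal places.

DWL = £8.32

Market equilibrium (private): 5.64 + 1.74Q = 233.85 - 3.83Q → Q_m = 40.9713.
Social marginal benefit = demand + MEB = 243.48 - 3.83Q.
Set SMB = MC: 243.48 - 3.83Q = 5.64 + 1.74Q → Q* = 42.7002.
The welfare-loss triangle has base |Q_m − Q*| and height MEB(Q_m) (the vertical gap between SMB and MC is zero at Q* and MEB at Q_m).
DWL = ½ × 1.7289 × 9.6300 = 8.3247.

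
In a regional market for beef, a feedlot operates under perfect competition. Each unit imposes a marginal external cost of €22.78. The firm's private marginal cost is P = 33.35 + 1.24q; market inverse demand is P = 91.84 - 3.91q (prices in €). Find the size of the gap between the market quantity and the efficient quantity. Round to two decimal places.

Market equilibrium (private): 33.35 + 1.24q = 91.84 - 3.91q → q_m = 11.3573.
Social marginal cost = private MC + MEC = 56.13 + 1.24q.
Set SMC = demand: 56.13 + 1.24q = 91.84 - 3.91q → q* = 6.9340.
Gap = |11.3573 − 6.9340| = 4.4233.

4.42 units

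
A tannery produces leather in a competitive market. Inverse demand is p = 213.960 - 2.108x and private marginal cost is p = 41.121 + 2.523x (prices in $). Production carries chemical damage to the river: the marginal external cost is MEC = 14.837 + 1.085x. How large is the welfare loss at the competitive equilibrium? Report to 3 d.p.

Market equilibrium (private): 41.121 + 2.523x = 213.960 - 2.108x → x_m = 37.3222.
Social marginal cost = private MC + MEC = 55.958 + 3.608x.
Set SMC = demand: 55.958 + 3.608x = 213.960 - 2.108x → x* = 27.6421.
Between x* and x_m the wedge SMC − demand runs linearly from 0 to MEC(x_m), so the loss is a triangle.
DWL = ½ × 9.6801 × 55.3316 = 267.8077.

DWL = $267.808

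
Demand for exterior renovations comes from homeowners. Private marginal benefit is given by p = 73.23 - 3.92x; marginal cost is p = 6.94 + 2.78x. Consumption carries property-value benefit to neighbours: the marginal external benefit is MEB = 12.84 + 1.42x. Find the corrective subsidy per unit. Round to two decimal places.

Social marginal benefit = demand + MEB = 86.07 - 2.50x.
Set SMB = MC: 86.07 - 2.50x = 6.94 + 2.78x → x* = 14.9867.
The Pigouvian subsidy equals MEB at x*: 12.84 + 1.42×14.9867 = 34.1211.

subsidy = 34.12 per unit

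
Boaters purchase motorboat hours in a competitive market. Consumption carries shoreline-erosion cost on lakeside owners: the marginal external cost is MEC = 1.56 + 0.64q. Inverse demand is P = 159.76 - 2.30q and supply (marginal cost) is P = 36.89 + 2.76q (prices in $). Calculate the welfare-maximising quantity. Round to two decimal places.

Social marginal benefit = demand − MEC = 158.20 - 2.94q.
Set SMB = MC: 158.20 - 2.94q = 36.89 + 2.76q → q* = 21.2825.

q* = 21.28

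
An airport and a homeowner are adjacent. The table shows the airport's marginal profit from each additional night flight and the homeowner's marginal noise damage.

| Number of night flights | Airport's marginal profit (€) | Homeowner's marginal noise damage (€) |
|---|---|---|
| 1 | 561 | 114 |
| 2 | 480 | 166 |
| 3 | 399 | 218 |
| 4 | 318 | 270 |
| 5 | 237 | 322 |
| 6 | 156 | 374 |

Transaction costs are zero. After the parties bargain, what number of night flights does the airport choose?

4

Bargaining reaches the level where marginal profit last exceeds marginal noise damage.
That holds through level 4 (318 ≥ 270) but not at 5 (237 < 322).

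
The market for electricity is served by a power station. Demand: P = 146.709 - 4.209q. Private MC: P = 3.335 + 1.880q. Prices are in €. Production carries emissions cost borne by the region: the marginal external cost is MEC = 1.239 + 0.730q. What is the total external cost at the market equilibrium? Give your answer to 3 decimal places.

Market equilibrium (private): 3.335 + 1.880q = 146.709 - 4.209q → q_m = 23.5464.
Total external cost = ∫₀^{q_m} (1.239 + 0.730q) dq = 1.239×23.5464 + ½×0.730×23.5464² = 231.5420.

€231.542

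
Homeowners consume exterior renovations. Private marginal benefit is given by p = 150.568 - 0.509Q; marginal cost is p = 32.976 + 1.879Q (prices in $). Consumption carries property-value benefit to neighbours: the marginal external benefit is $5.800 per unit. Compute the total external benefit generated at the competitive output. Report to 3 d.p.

$285.609

Market equilibrium (private): 32.976 + 1.879Q = 150.568 - 0.509Q → Q_m = 49.2429.
Total external benefit = MEB × Q_m = 5.800 × 49.2429 = 285.6088.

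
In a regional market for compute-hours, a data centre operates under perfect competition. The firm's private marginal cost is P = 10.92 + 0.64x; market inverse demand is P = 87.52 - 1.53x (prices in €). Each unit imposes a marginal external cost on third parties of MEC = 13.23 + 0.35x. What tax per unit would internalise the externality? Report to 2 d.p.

tax = €22.03 per unit

Social marginal cost = private MC + MEC = 24.15 + 0.99x.
Set SMC = demand: 24.15 + 0.99x = 87.52 - 1.53x → x* = 25.1468.
The Pigouvian tax equals MEC at x*: 13.23 + 0.35×25.1468 = 22.0314.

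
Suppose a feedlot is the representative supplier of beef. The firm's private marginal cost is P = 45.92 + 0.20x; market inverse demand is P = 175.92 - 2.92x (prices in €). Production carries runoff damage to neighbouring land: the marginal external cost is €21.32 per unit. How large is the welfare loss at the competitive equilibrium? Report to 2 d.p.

DWL = €72.84

Market equilibrium (private): 45.92 + 0.20x = 175.92 - 2.92x → x_m = 41.6667.
Social marginal cost = private MC + MEC = 67.24 + 0.20x.
Set SMC = demand: 67.24 + 0.20x = 175.92 - 2.92x → x* = 34.8333.
Height of the DWL triangle at x_m is SMC(x_m) − demand(x_m) = MEC(x_m) = 21.3200.
DWL = ½ × 6.8334 × 21.3200 = 72.8440.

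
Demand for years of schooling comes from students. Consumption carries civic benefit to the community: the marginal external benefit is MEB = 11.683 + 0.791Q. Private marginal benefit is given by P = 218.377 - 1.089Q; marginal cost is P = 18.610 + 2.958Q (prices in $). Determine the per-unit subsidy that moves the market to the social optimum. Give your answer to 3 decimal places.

subsidy = $63.052 per unit

Social marginal benefit = demand + MEB = 230.060 - 0.298Q.
Set SMB = MC: 230.060 - 0.298Q = 18.610 + 2.958Q → Q* = 64.9416.
The Pigouvian subsidy equals MEB at Q*: 11.683 + 0.791×64.9416 = 63.0518.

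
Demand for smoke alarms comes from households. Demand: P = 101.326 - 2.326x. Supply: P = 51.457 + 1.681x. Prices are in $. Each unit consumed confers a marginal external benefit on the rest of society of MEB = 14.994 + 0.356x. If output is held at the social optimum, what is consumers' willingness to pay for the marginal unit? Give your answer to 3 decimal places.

Social marginal benefit = demand + MEB = 116.320 - 1.970x.
Set SMB = MC: 116.320 - 1.970x = 51.457 + 1.681x → x* = 17.7658.
Consumer price on the demand curve at x*: 101.326 − 2.326×17.7658 = 60.0027.

P = $60.003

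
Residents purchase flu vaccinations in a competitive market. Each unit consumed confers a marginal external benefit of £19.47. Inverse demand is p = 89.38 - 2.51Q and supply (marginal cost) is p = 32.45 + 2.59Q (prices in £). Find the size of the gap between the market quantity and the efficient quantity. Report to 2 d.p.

Market equilibrium (private): 32.45 + 2.59Q = 89.38 - 2.51Q → Q_m = 11.1627.
Social marginal benefit = demand + MEB = 108.85 - 2.51Q.
Set SMB = MC: 108.85 - 2.51Q = 32.45 + 2.59Q → Q* = 14.9804.
Gap = |11.1627 − 14.9804| = 3.8177.

3.82 units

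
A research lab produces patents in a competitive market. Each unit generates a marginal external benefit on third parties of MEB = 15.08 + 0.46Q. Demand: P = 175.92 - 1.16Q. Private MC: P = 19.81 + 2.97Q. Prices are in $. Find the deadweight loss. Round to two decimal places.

DWL = $143.62

Market equilibrium (private): 19.81 + 2.97Q = 175.92 - 1.16Q → Q_m = 37.7990.
Social marginal cost = private MC − MEB = 4.73 + 2.51Q.
Set SMC = demand: 4.73 + 2.51Q = 175.92 - 1.16Q → Q* = 46.6458.
The welfare-loss triangle has base |Q_m − Q*| and height MEB(Q_m) (the vertical gap between SMC and demand is zero at Q* and MEB at Q_m).
DWL = ½ × 8.8468 × 32.4676 = 143.6172.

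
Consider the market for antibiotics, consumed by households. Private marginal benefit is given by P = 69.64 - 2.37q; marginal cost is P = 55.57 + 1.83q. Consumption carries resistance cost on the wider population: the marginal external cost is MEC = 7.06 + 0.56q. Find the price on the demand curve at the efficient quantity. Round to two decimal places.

Social marginal benefit = demand − MEC = 62.58 - 2.93q.
Set SMB = MC: 62.58 - 2.93q = 55.57 + 1.83q → q* = 1.4727.
Consumer price on the demand curve at q*: 69.64 − 2.37×1.4727 = 66.1497.

P = 66.15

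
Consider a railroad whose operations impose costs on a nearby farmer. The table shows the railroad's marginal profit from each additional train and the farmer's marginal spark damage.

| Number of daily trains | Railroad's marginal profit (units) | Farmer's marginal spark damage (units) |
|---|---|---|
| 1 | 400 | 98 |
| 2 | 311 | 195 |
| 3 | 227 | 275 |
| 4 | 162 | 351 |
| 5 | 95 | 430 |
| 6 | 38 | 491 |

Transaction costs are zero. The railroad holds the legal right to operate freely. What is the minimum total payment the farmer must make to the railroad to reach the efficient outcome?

Left alone the railroad would choose level 6 (marginal profit stays positive).
Efficient level: k* = 2 (marginal profit ≥ marginal spark damage through 2).
The farmer must at least cover the railroad's forgone profit from cutting 6→2: 227 + 162 + 95 + 38 = 522.

522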